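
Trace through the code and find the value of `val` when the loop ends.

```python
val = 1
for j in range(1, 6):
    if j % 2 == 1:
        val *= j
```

Let's trace through this code step by step.

Initialize: val = 1
Entering loop: for j in range(1, 6):
After iteration 1: j = 1, val = 1
After iteration 2: j = 2, val = 1
After iteration 3: j = 3, val = 3
After iteration 4: j = 4, val = 3
After iteration 5: j = 5, val = 15
Loop ends.

Final answer: 15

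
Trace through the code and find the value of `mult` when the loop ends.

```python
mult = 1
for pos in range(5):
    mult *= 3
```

Let's trace through this code step by step.

Initialize: mult = 1
Entering loop: for pos in range(5):
After iteration 1: pos = 0, mult = 3
After iteration 2: pos = 1, mult = 9
After iteration 3: pos = 2, mult = 27
After iteration 4: pos = 3, mult = 81
After iteration 5: pos = 4, mult = 243
Loop ends.

Final answer: 243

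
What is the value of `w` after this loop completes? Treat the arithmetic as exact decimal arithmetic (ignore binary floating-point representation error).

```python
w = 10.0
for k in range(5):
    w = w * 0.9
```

Let's trace through this code step by step.

Initialize: w = 10.0
Entering loop: for k in range(5):
After iteration 1: k = 0, w = 9.0
After iteration 2: k = 1, w = 8.1
After iteration 3: k = 2, w = 7.29
After iteration 4: k = 3, w = 6.561
After iteration 5: k = 4, w = 5.9049
Loop ends.

Final answer: 5.9049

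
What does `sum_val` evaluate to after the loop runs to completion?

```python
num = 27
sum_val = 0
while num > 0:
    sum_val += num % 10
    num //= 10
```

Let's trace through this code step by step.

Initialize: num = 27
Initialize: sum_val = 0
Entering loop: while num > 0:
After iteration 1: num = 2, sum_val = 7
After iteration 2: num = 0, sum_val = 9
Loop ends.

Final answer: 9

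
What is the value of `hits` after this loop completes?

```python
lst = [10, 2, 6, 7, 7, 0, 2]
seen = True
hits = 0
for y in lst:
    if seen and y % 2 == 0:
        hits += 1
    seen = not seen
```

Let's trace through this code step by step.

Initialize: lst = [10, 2, 6, 7, 7, 0, 2]
Initialize: seen = True
Initialize: hits = 0
Entering loop: for y in lst:
After iteration 1: y = 10, seen = False, hits = 1
After iteration 2: y = 2, seen = True, hits = 1
After iteration 3: y = 6, seen = False, hits = 2
After iteration 4: y = 7, seen = True, hits = 2
After iteration 5: y = 7, seen = False, hits = 2
After iteration 6: y = 0, seen = True, hits = 2
After iteration 7: y = 2, seen = False, hits = 3
Loop ends.

Final answer: 3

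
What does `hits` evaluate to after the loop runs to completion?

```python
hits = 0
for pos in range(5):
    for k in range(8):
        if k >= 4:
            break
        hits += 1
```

Let's trace through this code step by step.

Initialize: hits = 0
Entering loop: for pos in range(5):
After iteration 1: pos = 0, hits = 4
After iteration 2: pos = 1, hits = 8
After iteration 3: pos = 2, hits = 12
After iteration 4: pos = 3, hits = 16
After iteration 5: pos = 4, hits = 20
Loop ends.

Final answer: 20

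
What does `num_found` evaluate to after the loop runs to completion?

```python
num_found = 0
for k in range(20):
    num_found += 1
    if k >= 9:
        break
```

Let's trace through this code step by step.

Initialize: num_found = 0
Entering loop: for k in range(20):
After iteration 1: k = 0, num_found = 1
After iteration 2: k = 1, num_found = 2
After iteration 3: k = 2, num_found = 3
After iteration 4: k = 3, num_found = 4
After iteration 5: k = 4, num_found = 5
After iteration 6: k = 5, num_found = 6
After iteration 7: k = 6, num_found = 7
After iteration 8: k = 7, num_found = 8
After iteration 9: k = 8, num_found = 9
After iteration 10: k = 9, num_found = 10
Loop ends.

Final answer: 10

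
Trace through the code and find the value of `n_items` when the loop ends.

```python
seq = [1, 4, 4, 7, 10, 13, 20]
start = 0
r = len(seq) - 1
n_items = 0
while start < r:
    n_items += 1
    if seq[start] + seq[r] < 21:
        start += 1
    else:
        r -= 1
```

Let's trace through this code step by step.

Initialize: seq = [1, 4, 4, 7, 10, 13, 20]
Initialize: start = 0
Initialize: r = 6
Initialize: n_items = 0
Entering loop: while start < r:
After iteration 1: start = 0, r = 5, n_items = 1
After iteration 2: start = 1, r = 5, n_items = 2
After iteration 3: start = 2, r = 5, n_items = 3
After iteration 4: start = 3, r = 5, n_items = 4
After iteration 5: start = 4, r = 5, n_items = 5
After iteration 6: start = 4, r = 4, n_items = 6
Loop ends.

Final answer: 6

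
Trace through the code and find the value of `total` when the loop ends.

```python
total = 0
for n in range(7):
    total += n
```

Let's trace through this code step by step.

Initialize: total = 0
Entering loop: for n in range(7):
After iteration 1: n = 0, total = 0
After iteration 2: n = 1, total = 1
After iteration 3: n = 2, total = 3
After iteration 4: n = 3, total = 6
After iteration 5: n = 4, total = 10
After iteration 6: n = 5, total = 15
After iteration 7: n = 6, total = 21
Loop ends.

Final answer: 21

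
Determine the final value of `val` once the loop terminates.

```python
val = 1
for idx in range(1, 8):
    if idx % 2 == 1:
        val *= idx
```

Let's trace through this code step by step.

Initialize: val = 1
Entering loop: for idx in range(1, 8):
After iteration 1: idx = 1, val = 1
After iteration 2: idx = 2, val = 1
After iteration 3: idx = 3, val = 3
After iteration 4: idx = 4, val = 3
After iteration 5: idx = 5, val = 15
After iteration 6: idx = 6, val = 15
After iteration 7: idx = 7, val = 105
Loop ends.

Final answer: 105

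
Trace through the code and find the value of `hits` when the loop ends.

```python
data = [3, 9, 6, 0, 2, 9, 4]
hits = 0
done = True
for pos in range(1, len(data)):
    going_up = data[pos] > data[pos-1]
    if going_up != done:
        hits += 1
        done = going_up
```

Let's trace through this code step by step.

Initialize: data = [3, 9, 6, 0, 2, 9, 4]
Initialize: hits = 0
Initialize: done = True
Entering loop: for pos in range(1, len(data)):
After iteration 1: pos = 1, hits = 0, done = True, going_up = True
After iteration 2: pos = 2, hits = 1, done = False, going_up = False
After iteration 3: pos = 3, hits = 1, done = False, going_up = False
After iteration 4: pos = 4, hits = 2, done = True, going_up = True
After iteration 5: pos = 5, hits = 2, done = True, going_up = True
After iteration 6: pos = 6, hits = 3, done = False, going_up = False
Loop ends.

Final answer: 3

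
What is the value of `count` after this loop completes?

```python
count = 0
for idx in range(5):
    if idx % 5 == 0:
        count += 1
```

Let's trace through this code step by step.

Initialize: count = 0
Entering loop: for idx in range(5):
After iteration 1: idx = 0, count = 1
After iteration 2: idx = 1, count = 1
After iteration 3: idx = 2, count = 1
After iteration 4: idx = 3, count = 1
After iteration 5: idx = 4, count = 1
Loop ends.

Final answer: 1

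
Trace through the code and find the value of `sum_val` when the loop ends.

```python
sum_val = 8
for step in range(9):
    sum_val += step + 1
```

Let's trace through this code step by step.

Initialize: sum_val = 8
Entering loop: for step in range(9):
After iteration 1: step = 0, sum_val = 9
After iteration 2: step = 1, sum_val = 11
After iteration 3: step = 2, sum_val = 14
After iteration 4: step = 3, sum_val = 18
After iteration 5: step = 4, sum_val = 23
After iteration 6: step = 5, sum_val = 29
After iteration 7: step = 6, sum_val = 36
After iteration 8: step = 7, sum_val = 44
After iteration 9: step = 8, sum_val = 53
Loop ends.

Final answer: 53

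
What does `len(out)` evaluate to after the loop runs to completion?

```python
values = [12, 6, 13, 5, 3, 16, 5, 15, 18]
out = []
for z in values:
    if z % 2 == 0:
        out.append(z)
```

Let's trace through this code step by step.

Initialize: values = [12, 6, 13, 5, 3, 16, 5, 15, 18]
Initialize: out = []
Entering loop: for z in values:
After iteration 1: z = 12, out = [12]
After iteration 2: z = 6, out = [12, 6]
After iteration 3: z = 13, out = [12, 6]
After iteration 4: z = 5, out = [12, 6]
After iteration 5: z = 3, out = [12, 6]
After iteration 6: z = 16, out = [12, 6, 16]
After iteration 7: z = 5, out = [12, 6, 16]
After iteration 8: z = 15, out = [12, 6, 16]
After iteration 9: z = 18, out = [12, 6, 16, 18]
Loop ends.
len(out) = 4

Final answer: 4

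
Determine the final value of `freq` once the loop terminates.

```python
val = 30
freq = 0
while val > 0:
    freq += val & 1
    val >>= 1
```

Let's trace through this code step by step.

Initialize: val = 30
Initialize: freq = 0
Entering loop: while val > 0:
After iteration 1: val = 15, freq = 0
After iteration 2: val = 7, freq = 1
After iteration 3: val = 3, freq = 2
After iteration 4: val = 1, freq = 3
After iteration 5: val = 0, freq = 4
Loop ends.

Final answer: 4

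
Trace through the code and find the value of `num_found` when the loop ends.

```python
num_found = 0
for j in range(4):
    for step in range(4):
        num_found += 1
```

Let's trace through this code step by step.

Initialize: num_found = 0
Entering loop: for j in range(4):
After iteration 1: j = 0, num_found = 4
After iteration 2: j = 1, num_found = 8
After iteration 3: j = 2, num_found = 12
After iteration 4: j = 3, num_found = 16
Loop ends.

Final answer: 16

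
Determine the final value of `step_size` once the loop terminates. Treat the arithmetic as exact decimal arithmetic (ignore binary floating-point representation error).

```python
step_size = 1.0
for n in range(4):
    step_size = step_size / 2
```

Let's trace through this code step by step.

Initialize: step_size = 1.0
Entering loop: for n in range(4):
After iteration 1: n = 0, step_size = 0.5
After iteration 2: n = 1, step_size = 0.25
After iteration 3: n = 2, step_size = 0.125
After iteration 4: n = 3, step_size = 0.0625
Loop ends.

Final answer: 0.0625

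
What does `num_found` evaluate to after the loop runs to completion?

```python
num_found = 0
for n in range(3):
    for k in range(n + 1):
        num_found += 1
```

Let's trace through this code step by step.

Initialize: num_found = 0
Entering loop: for n in range(3):
After iteration 1: n = 0, num_found = 1, k = 0
After iteration 2: n = 1, num_found = 3, k = 1
After iteration 3: n = 2, num_found = 6, k = 2
Loop ends.

Final answer: 6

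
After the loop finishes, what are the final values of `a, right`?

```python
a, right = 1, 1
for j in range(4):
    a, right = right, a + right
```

Let's trace through this code step by step.

Initialize: a = 1
Initialize: right = 1
Entering loop: for j in range(4):
After iteration 1: j = 0, a = 1, right = 2
After iteration 2: j = 1, a = 2, right = 3
After iteration 3: j = 2, a = 3, right = 5
After iteration 4: j = 3, a = 5, right = 8
Loop ends.

Final answer: 5, 8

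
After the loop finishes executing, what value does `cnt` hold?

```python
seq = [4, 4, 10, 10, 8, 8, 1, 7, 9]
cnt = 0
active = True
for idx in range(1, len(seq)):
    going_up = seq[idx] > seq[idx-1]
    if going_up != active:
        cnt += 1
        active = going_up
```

Let's trace through this code step by step.

Initialize: seq = [4, 4, 10, 10, 8, 8, 1, 7, 9]
Initialize: cnt = 0
Initialize: active = True
Entering loop: for idx in range(1, len(seq)):
After iteration 1: idx = 1, cnt = 1, active = False, going_up = False
After iteration 2: idx = 2, cnt = 2, active = True, going_up = True
After iteration 3: idx = 3, cnt = 3, active = False, going_up = False
After iteration 4: idx = 4, cnt = 3, active = False, going_up = False
After iteration 5: idx = 5, cnt = 3, active = False, going_up = False
After iteration 6: idx = 6, cnt = 3, active = False, going_up = False
After iteration 7: idx = 7, cnt = 4, active = True, going_up = True
After iteration 8: idx = 8, cnt = 4, active = True, going_up = True
Loop ends.

Final answer: 4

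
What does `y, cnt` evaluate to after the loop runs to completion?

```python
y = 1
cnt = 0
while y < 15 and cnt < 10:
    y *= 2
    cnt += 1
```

Let's trace through this code step by step.

Initialize: y = 1
Initialize: cnt = 0
Entering loop: while y < 15 and cnt < 10:
After iteration 1: y = 2, cnt = 1
After iteration 2: y = 4, cnt = 2
After iteration 3: y = 8, cnt = 3
After iteration 4: y = 16, cnt = 4
Loop ends.

Final answer: 16, 4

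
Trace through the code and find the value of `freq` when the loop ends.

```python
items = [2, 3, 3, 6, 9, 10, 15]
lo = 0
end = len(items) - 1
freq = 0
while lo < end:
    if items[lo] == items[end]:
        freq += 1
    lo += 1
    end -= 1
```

Let's trace through this code step by step.

Initialize: items = [2, 3, 3, 6, 9, 10, 15]
Initialize: lo = 0
Initialize: end = 6
Initialize: freq = 0
Entering loop: while lo < end:
After iteration 1: lo = 1, end = 5, freq = 0
After iteration 2: lo = 2, end = 4, freq = 0
After iteration 3: lo = 3, end = 3, freq = 0
Loop ends.

Final answer: 0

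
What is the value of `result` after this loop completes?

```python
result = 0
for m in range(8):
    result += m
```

Let's trace through this code step by step.

Initialize: result = 0
Entering loop: for m in range(8):
After iteration 1: m = 0, result = 0
After iteration 2: m = 1, result = 1
After iteration 3: m = 2, result = 3
After iteration 4: m = 3, result = 6
After iteration 5: m = 4, result = 10
After iteration 6: m = 5, result = 15
After iteration 7: m = 6, result = 21
After iteration 8: m = 7, result = 28
Loop ends.

Final answer: 28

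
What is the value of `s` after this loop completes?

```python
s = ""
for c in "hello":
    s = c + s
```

Let's trace through this code step by step.

Initialize: s = ''
Entering loop: for c in "hello":
After iteration 1: c = 'h', s = 'h'
After iteration 2: c = 'e', s = 'eh'
After iteration 3: c = 'l', s = 'leh'
After iteration 4: c = 'l', s = 'lleh'
After iteration 5: c = 'o', s = 'olleh'
Loop ends.

Final answer: 'olleh'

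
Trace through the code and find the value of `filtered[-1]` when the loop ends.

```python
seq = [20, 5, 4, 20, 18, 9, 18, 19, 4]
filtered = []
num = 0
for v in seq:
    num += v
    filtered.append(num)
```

Let's trace through this code step by step.

Initialize: seq = [20, 5, 4, 20, 18, 9, 18, 19, 4]
Initialize: filtered = []
Initialize: num = 0
Entering loop: for v in seq:
After iteration 1: v = 20, filtered = [20], num = 20
After iteration 2: v = 5, filtered = [20, 25], num = 25
After iteration 3: v = 4, filtered = [20, 25, 29], num = 29
After iteration 4: v = 20, filtered = [20, 25, 29, 49], num = 49
After iteration 5: v = 18, filtered = [20, 25, 29, 49, 67], num = 67
After iteration 6: v = 9, filtered = [20, 25, 29, 49, 67, 76], num = 76
After iteration 7: v = 18, filtered = [20, 25, 29, 49, 67, 76, 94], num = 94
After iteration 8: v = 19, filtered = [20, 25, 29, 49, 67, 76, 94, 113], num = 113
After iteration 9: v = 4, filtered = [20, 25, 29, 49, 67, 76, 94, 113, 117], num = 117
Loop ends.
filtered[-1] = 117

Final answer: 117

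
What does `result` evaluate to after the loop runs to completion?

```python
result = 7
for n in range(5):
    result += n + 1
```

Let's trace through this code step by step.

Initialize: result = 7
Entering loop: for n in range(5):
After iteration 1: n = 0, result = 8
After iteration 2: n = 1, result = 10
After iteration 3: n = 2, result = 13
After iteration 4: n = 3, result = 17
After iteration 5: n = 4, result = 22
Loop ends.

Final answer: 22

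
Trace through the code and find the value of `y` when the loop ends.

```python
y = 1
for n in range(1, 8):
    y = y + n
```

Let's trace through this code step by step.

Initialize: y = 1
Entering loop: for n in range(1, 8):
After iteration 1: n = 1, y = 2
After iteration 2: n = 2, y = 4
After iteration 3: n = 3, y = 7
After iteration 4: n = 4, y = 11
After iteration 5: n = 5, y = 16
After iteration 6: n = 6, y = 22
After iteration 7: n = 7, y = 29
Loop ends.

Final answer: 29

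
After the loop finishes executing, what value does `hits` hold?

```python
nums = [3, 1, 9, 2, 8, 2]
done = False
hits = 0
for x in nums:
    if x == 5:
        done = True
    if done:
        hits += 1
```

Let's trace through this code step by step.

Initialize: nums = [3, 1, 9, 2, 8, 2]
Initialize: done = False
Initialize: hits = 0
Entering loop: for x in nums:
After iteration 1: x = 3, hits = 0
After iteration 2: x = 1, hits = 0
After iteration 3: x = 9, hits = 0
After iteration 4: x = 2, hits = 0
After iteration 5: x = 8, hits = 0
After iteration 6: x = 2, hits = 0
Loop ends.

Final answer: 0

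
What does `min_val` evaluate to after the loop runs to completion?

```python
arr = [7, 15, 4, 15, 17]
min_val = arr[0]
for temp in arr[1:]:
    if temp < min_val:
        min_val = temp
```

Let's trace through this code step by step.

Initialize: arr = [7, 15, 4, 15, 17]
Initialize: min_val = 7
Entering loop: for temp in arr[1:]:
After iteration 1: temp = 15, min_val = 7
After iteration 2: temp = 4, min_val = 4
After iteration 3: temp = 15, min_val = 4
After iteration 4: temp = 17, min_val = 4
Loop ends.

Final answer: 4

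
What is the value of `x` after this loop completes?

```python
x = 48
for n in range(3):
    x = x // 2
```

Let's trace through this code step by step.

Initialize: x = 48
Entering loop: for n in range(3):
After iteration 1: n = 0, x = 24
After iteration 2: n = 1, x = 12
After iteration 3: n = 2, x = 6
Loop ends.

Final answer: 6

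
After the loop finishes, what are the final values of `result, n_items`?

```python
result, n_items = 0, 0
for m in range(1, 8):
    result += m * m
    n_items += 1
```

Let's trace through this code step by step.

Initialize: result = 0
Initialize: n_items = 0
Entering loop: for m in range(1, 8):
After iteration 1: m = 1, result = 1, n_items = 1
After iteration 2: m = 2, result = 5, n_items = 2
After iteration 3: m = 3, result = 14, n_items = 3
After iteration 4: m = 4, result = 30, n_items = 4
After iteration 5: m = 5, result = 55, n_items = 5
After iteration 6: m = 6, result = 91, n_items = 6
After iteration 7: m = 7, result = 140, n_items = 7
Loop ends.

Final answer: 140, 7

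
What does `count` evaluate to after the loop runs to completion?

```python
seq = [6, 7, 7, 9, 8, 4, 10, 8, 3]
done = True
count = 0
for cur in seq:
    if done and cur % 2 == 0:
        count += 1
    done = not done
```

Let's trace through this code step by step.

Initialize: seq = [6, 7, 7, 9, 8, 4, 10, 8, 3]
Initialize: done = True
Initialize: count = 0
Entering loop: for cur in seq:
After iteration 1: cur = 6, done = False, count = 1
After iteration 2: cur = 7, done = True, count = 1
After iteration 3: cur = 7, done = False, count = 1
After iteration 4: cur = 9, done = True, count = 1
After iteration 5: cur = 8, done = False, count = 2
After iteration 6: cur = 4, done = True, count = 2
After iteration 7: cur = 10, done = False, count = 3
After iteration 8: cur = 8, done = True, count = 3
After iteration 9: cur = 3, done = False, count = 3
Loop ends.

Final answer: 3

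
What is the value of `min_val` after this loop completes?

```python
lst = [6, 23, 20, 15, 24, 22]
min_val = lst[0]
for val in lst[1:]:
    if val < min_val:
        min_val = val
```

Let's trace through this code step by step.

Initialize: lst = [6, 23, 20, 15, 24, 22]
Initialize: min_val = 6
Entering loop: for val in lst[1:]:
After iteration 1: val = 23, min_val = 6
After iteration 2: val = 20, min_val = 6
After iteration 3: val = 15, min_val = 6
After iteration 4: val = 24, min_val = 6
After iteration 5: val = 22, min_val = 6
Loop ends.

Final answer: 6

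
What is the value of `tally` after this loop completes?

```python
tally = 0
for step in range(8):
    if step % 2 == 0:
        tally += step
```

Let's trace through this code step by step.

Initialize: tally = 0
Entering loop: for step in range(8):
After iteration 1: step = 0, tally = 0
After iteration 2: step = 1, tally = 0
After iteration 3: step = 2, tally = 2
After iteration 4: step = 3, tally = 2
After iteration 5: step = 4, tally = 6
After iteration 6: step = 5, tally = 6
After iteration 7: step = 6, tally = 12
After iteration 8: step = 7, tally = 12
Loop ends.

Final answer: 12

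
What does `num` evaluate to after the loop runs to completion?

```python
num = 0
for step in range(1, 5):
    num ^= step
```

Let's trace through this code step by step.

Initialize: num = 0
Entering loop: for step in range(1, 5):
After iteration 1: step = 1, num = 1
After iteration 2: step = 2, num = 3
After iteration 3: step = 3, num = 0
After iteration 4: step = 4, num = 4
Loop ends.

Final answer: 4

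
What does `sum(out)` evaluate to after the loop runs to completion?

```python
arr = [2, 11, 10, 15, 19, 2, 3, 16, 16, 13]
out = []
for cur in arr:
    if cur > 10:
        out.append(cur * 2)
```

Let's trace through this code step by step.

Initialize: arr = [2, 11, 10, 15, 19, 2, 3, 16, 16, 13]
Initialize: out = []
Entering loop: for cur in arr:
After iteration 1: cur = 2, out = []
After iteration 2: cur = 11, out = [22]
After iteration 3: cur = 10, out = [22]
After iteration 4: cur = 15, out = [22, 30]
After iteration 5: cur = 19, out = [22, 30, 38]
After iteration 6: cur = 2, out = [22, 30, 38]
After iteration 7: cur = 3, out = [22, 30, 38]
After iteration 8: cur = 16, out = [22, 30, 38, 32]
After iteration 9: cur = 16, out = [22, 30, 38, 32, 32]
After iteration 10: cur = 13, out = [22, 30, 38, 32, 32, 26]
Loop ends.
sum(out) = 180

Final answer: 180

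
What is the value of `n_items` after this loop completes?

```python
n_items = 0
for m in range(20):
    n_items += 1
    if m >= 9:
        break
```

Let's trace through this code step by step.

Initialize: n_items = 0
Entering loop: for m in range(20):
After iteration 1: m = 0, n_items = 1
After iteration 2: m = 1, n_items = 2
After iteration 3: m = 2, n_items = 3
After iteration 4: m = 3, n_items = 4
After iteration 5: m = 4, n_items = 5
After iteration 6: m = 5, n_items = 6
After iteration 7: m = 6, n_items = 7
After iteration 8: m = 7, n_items = 8
After iteration 9: m = 8, n_items = 9
After iteration 10: m = 9, n_items = 10
Loop ends.

Final answer: 10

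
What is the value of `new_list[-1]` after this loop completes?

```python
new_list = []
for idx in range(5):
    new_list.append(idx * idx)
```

Let's trace through this code step by step.

Initialize: new_list = []
Entering loop: for idx in range(5):
After iteration 1: idx = 0, new_list = [0]
After iteration 2: idx = 1, new_list = [0, 1]
After iteration 3: idx = 2, new_list = [0, 1, 4]
After iteration 4: idx = 3, new_list = [0, 1, 4, 9]
After iteration 5: idx = 4, new_list = [0, 1, 4, 9, 16]
Loop ends.
new_list[-1] = 16

Final answer: 16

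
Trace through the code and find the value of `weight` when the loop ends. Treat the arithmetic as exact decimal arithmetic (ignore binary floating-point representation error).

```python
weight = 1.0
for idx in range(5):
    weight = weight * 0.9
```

Let's trace through this code step by step.

Initialize: weight = 1.0
Entering loop: for idx in range(5):
After iteration 1: idx = 0, weight = 0.9
After iteration 2: idx = 1, weight = 0.81
After iteration 3: idx = 2, weight = 0.729
After iteration 4: idx = 3, weight = 0.6561
After iteration 5: idx = 4, weight = 0.59049
Loop ends.

Final answer: 0.59049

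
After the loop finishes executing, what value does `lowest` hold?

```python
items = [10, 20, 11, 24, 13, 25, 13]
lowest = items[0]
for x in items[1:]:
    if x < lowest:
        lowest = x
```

Let's trace through this code step by step.

Initialize: items = [10, 20, 11, 24, 13, 25, 13]
Initialize: lowest = 10
Entering loop: for x in items[1:]:
After iteration 1: x = 20, lowest = 10
After iteration 2: x = 11, lowest = 10
After iteration 3: x = 24, lowest = 10
After iteration 4: x = 13, lowest = 10
After iteration 5: x = 25, lowest = 10
After iteration 6: x = 13, lowest = 10
Loop ends.

Final answer: 10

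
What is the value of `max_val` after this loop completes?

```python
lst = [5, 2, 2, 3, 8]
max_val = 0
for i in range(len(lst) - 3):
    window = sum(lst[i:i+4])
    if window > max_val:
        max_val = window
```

Let's trace through this code step by step.

Initialize: lst = [5, 2, 2, 3, 8]
Initialize: max_val = 0
Entering loop: for i in range(len(lst) - 3):
After iteration 1: i = 0, max_val = 12, window = 12
After iteration 2: i = 1, max_val = 15, window = 15
Loop ends.

Final answer: 15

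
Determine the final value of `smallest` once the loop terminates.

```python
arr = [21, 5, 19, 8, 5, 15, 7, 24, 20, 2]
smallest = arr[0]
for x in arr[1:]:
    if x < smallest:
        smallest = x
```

Let's trace through this code step by step.

Initialize: arr = [21, 5, 19, 8, 5, 15, 7, 24, 20, 2]
Initialize: smallest = 21
Entering loop: for x in arr[1:]:
After iteration 1: x = 5, smallest = 5
After iteration 2: x = 19, smallest = 5
After iteration 3: x = 8, smallest = 5
After iteration 4: x = 5, smallest = 5
After iteration 5: x = 15, smallest = 5
After iteration 6: x = 7, smallest = 5
After iteration 7: x = 24, smallest = 5
After iteration 8: x = 20, smallest = 5
After iteration 9: x = 2, smallest = 2
Loop ends.

Final answer: 2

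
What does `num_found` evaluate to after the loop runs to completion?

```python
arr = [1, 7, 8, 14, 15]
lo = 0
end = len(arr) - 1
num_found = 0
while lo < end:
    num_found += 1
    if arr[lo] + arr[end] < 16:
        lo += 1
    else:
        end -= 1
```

Let's trace through this code step by step.

Initialize: arr = [1, 7, 8, 14, 15]
Initialize: lo = 0
Initialize: end = 4
Initialize: num_found = 0
Entering loop: while lo < end:
After iteration 1: lo = 0, end = 3, num_found = 1
After iteration 2: lo = 1, end = 3, num_found = 2
After iteration 3: lo = 1, end = 2, num_found = 3
After iteration 4: lo = 2, end = 2, num_found = 4
Loop ends.

Final answer: 4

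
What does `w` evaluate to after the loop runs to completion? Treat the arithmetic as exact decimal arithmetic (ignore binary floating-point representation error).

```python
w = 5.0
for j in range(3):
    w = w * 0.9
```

Let's trace through this code step by step.

Initialize: w = 5.0
Entering loop: for j in range(3):
After iteration 1: j = 0, w = 4.5
After iteration 2: j = 1, w = 4.05
After iteration 3: j = 2, w = 3.645
Loop ends.

Final answer: 3.645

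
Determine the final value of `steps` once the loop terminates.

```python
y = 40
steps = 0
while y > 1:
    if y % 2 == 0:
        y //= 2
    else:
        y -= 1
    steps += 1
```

Let's trace through this code step by step.

Initialize: y = 40
Initialize: steps = 0
Entering loop: while y > 1:
After iteration 1: y = 20, steps = 1
After iteration 2: y = 10, steps = 2
After iteration 3: y = 5, steps = 3
After iteration 4: y = 4, steps = 4
After iteration 5: y = 2, steps = 5
After iteration 6: y = 1, steps = 6
Loop ends.

Final answer: 6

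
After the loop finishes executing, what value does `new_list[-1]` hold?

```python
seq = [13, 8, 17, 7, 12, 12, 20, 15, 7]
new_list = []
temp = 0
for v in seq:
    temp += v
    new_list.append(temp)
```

Let's trace through this code step by step.

Initialize: seq = [13, 8, 17, 7, 12, 12, 20, 15, 7]
Initialize: new_list = []
Initialize: temp = 0
Entering loop: for v in seq:
After iteration 1: v = 13, new_list = [13], temp = 13
After iteration 2: v = 8, new_list = [13, 21], temp = 21
After iteration 3: v = 17, new_list = [13, 21, 38], temp = 38
After iteration 4: v = 7, new_list = [13, 21, 38, 45], temp = 45
After iteration 5: v = 12, new_list = [13, 21, 38, 45, 57], temp = 57
After iteration 6: v = 12, new_list = [13, 21, 38, 45, 57, 69], temp = 69
After iteration 7: v = 20, new_list = [13, 21, 38, 45, 57, 69, 89], temp = 89
After iteration 8: v = 15, new_list = [13, 21, 38, 45, 57, 69, 89, 104], temp = 104
After iteration 9: v = 7, new_list = [13, 21, 38, 45, 57, 69, 89, 104, 111], temp = 111
Loop ends.
new_list[-1] = 111

Final answer: 111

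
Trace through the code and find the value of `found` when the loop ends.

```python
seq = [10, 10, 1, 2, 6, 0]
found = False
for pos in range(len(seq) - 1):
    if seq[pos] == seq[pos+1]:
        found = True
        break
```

Let's trace through this code step by step.

Initialize: seq = [10, 10, 1, 2, 6, 0]
Initialize: found = False
Entering loop: for pos in range(len(seq) - 1):
After iteration 1: pos = 0, found = True
Loop ends.

Final answer: True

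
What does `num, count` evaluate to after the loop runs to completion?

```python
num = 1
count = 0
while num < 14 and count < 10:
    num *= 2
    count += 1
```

Let's trace through this code step by step.

Initialize: num = 1
Initialize: count = 0
Entering loop: while num < 14 and count < 10:
After iteration 1: num = 2, count = 1
After iteration 2: num = 4, count = 2
After iteration 3: num = 8, count = 3
After iteration 4: num = 16, count = 4
Loop ends.

Final answer: 16, 4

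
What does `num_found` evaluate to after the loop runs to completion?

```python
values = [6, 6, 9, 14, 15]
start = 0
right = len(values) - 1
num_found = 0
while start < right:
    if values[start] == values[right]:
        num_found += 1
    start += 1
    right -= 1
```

Let's trace through this code step by step.

Initialize: values = [6, 6, 9, 14, 15]
Initialize: start = 0
Initialize: right = 4
Initialize: num_found = 0
Entering loop: while start < right:
After iteration 1: start = 1, right = 3, num_found = 0
After iteration 2: start = 2, right = 2, num_found = 0
Loop ends.

Final answer: 0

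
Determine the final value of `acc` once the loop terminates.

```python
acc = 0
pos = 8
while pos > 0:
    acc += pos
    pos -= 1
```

Let's trace through this code step by step.

Initialize: acc = 0
Initialize: pos = 8
Entering loop: while pos > 0:
After iteration 1: acc = 8, pos = 7
After iteration 2: acc = 15, pos = 6
After iteration 3: acc = 21, pos = 5
After iteration 4: acc = 26, pos = 4
After iteration 5: acc = 30, pos = 3
After iteration 6: acc = 33, pos = 2
After iteration 7: acc = 35, pos = 1
After iteration 8: acc = 36, pos = 0
Loop ends.

Final answer: 36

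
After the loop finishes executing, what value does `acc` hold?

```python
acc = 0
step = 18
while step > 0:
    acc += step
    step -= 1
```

Let's trace through this code step by step.

Initialize: acc = 0
Initialize: step = 18
Entering loop: while step > 0:
After iteration 1: acc = 18, step = 17
After iteration 2: acc = 35, step = 16
After iteration 3: acc = 51, step = 15
After iteration 4: acc = 66, step = 14
After iteration 5: acc = 80, step = 13
After iteration 6: acc = 93, step = 12
After iteration 7: acc = 105, step = 11
After iteration 8: acc = 116, step = 10
After iteration 9: acc = 126, step = 9
After iteration 10: acc = 135, step = 8
After iteration 11: acc = 143, step = 7
After iteration 12: acc = 150, step = 6
After iteration 13: acc = 156, step = 5
After iteration 14: acc = 161, step = 4
After iteration 15: acc = 165, step = 3
After iteration 16: acc = 168, step = 2
After iteration 17: acc = 170, step = 1
After iteration 18: acc = 171, step = 0
Loop ends.

Final answer: 171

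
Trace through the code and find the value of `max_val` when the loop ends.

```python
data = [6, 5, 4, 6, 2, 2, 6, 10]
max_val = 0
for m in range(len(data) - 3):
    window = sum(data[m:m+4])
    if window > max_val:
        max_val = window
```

Let's trace through this code step by step.

Initialize: data = [6, 5, 4, 6, 2, 2, 6, 10]
Initialize: max_val = 0
Entering loop: for m in range(len(data) - 3):
After iteration 1: m = 0, max_val = 21, window = 21
After iteration 2: m = 1, max_val = 21, window = 17
After iteration 3: m = 2, max_val = 21, window = 14
After iteration 4: m = 3, max_val = 21, window = 16
After iteration 5: m = 4, max_val = 21, window = 20
Loop ends.

Final answer: 21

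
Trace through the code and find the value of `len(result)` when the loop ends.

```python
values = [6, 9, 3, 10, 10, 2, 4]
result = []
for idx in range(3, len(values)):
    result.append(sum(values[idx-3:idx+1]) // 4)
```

Let's trace through this code step by step.

Initialize: values = [6, 9, 3, 10, 10, 2, 4]
Initialize: result = []
Entering loop: for idx in range(3, len(values)):
After iteration 1: idx = 3, result = [7]
After iteration 2: idx = 4, result = [7, 8]
After iteration 3: idx = 5, result = [7, 8, 6]
After iteration 4: idx = 6, result = [7, 8, 6, 6]
Loop ends.
len(result) = 4

Final answer: 4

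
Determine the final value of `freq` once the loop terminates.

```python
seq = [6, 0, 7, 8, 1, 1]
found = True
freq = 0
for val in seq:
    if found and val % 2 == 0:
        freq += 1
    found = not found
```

Let's trace through this code step by step.

Initialize: seq = [6, 0, 7, 8, 1, 1]
Initialize: found = True
Initialize: freq = 0
Entering loop: for val in seq:
After iteration 1: val = 6, found = False, freq = 1
After iteration 2: val = 0, found = True, freq = 1
After iteration 3: val = 7, found = False, freq = 1
After iteration 4: val = 8, found = True, freq = 1
After iteration 5: val = 1, found = False, freq = 1
After iteration 6: val = 1, found = True, freq = 1
Loop ends.

Final answer: 1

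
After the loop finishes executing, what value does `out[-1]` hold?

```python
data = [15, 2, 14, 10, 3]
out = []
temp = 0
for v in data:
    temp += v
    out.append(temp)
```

Let's trace through this code step by step.

Initialize: data = [15, 2, 14, 10, 3]
Initialize: out = []
Initialize: temp = 0
Entering loop: for v in data:
After iteration 1: v = 15, out = [15], temp = 15
After iteration 2: v = 2, out = [15, 17], temp = 17
After iteration 3: v = 14, out = [15, 17, 31], temp = 31
After iteration 4: v = 10, out = [15, 17, 31, 41], temp = 41
After iteration 5: v = 3, out = [15, 17, 31, 41, 44], temp = 44
Loop ends.
out[-1] = 44

Final answer: 44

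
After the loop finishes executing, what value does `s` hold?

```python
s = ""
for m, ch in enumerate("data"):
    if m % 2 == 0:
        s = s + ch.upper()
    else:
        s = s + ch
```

Let's trace through this code step by step.

Initialize: s = ''
Entering loop: for m, ch in enumerate("data"):
After iteration 1: m = 0, ch = 'd', s = 'D'
After iteration 2: m = 1, ch = 'a', s = 'Da'
After iteration 3: m = 2, ch = 't', s = 'DaT'
After iteration 4: m = 3, ch = 'a', s = 'DaTa'
Loop ends.

Final answer: 'DaTa'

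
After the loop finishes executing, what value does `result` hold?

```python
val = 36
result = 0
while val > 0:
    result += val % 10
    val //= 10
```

Let's trace through this code step by step.

Initialize: val = 36
Initialize: result = 0
Entering loop: while val > 0:
After iteration 1: val = 3, result = 6
After iteration 2: val = 0, result = 9
Loop ends.

Final answer: 9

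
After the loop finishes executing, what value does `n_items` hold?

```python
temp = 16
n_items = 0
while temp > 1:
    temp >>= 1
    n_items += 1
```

Let's trace through this code step by step.

Initialize: temp = 16
Initialize: n_items = 0
Entering loop: while temp > 1:
After iteration 1: temp = 8, n_items = 1
After iteration 2: temp = 4, n_items = 2
After iteration 3: temp = 2, n_items = 3
After iteration 4: temp = 1, n_items = 4
Loop ends.

Final answer: 4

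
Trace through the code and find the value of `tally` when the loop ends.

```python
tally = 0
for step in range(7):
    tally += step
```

Let's trace through this code step by step.

Initialize: tally = 0
Entering loop: for step in range(7):
After iteration 1: step = 0, tally = 0
After iteration 2: step = 1, tally = 1
After iteration 3: step = 2, tally = 3
After iteration 4: step = 3, tally = 6
After iteration 5: step = 4, tally = 10
After iteration 6: step = 5, tally = 15
After iteration 7: step = 6, tally = 21
Loop ends.

Final answer: 21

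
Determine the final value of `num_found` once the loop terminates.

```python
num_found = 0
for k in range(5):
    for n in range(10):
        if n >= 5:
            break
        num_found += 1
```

Let's trace through this code step by step.

Initialize: num_found = 0
Entering loop: for k in range(5):
After iteration 1: k = 0, num_found = 5
After iteration 2: k = 1, num_found = 10
After iteration 3: k = 2, num_found = 15
After iteration 4: k = 3, num_found = 20
After iteration 5: k = 4, num_found = 25
Loop ends.

Final answer: 25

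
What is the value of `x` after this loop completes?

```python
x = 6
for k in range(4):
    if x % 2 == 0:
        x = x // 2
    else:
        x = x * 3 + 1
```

Let's trace through this code step by step.

Initialize: x = 6
Entering loop: for k in range(4):
After iteration 1: k = 0, x = 3
After iteration 2: k = 1, x = 10
After iteration 3: k = 2, x = 5
After iteration 4: k = 3, x = 16
Loop ends.

Final answer: 16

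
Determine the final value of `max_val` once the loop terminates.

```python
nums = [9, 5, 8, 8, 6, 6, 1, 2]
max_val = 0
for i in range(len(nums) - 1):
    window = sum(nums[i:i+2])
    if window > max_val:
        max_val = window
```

Let's trace through this code step by step.

Initialize: nums = [9, 5, 8, 8, 6, 6, 1, 2]
Initialize: max_val = 0
Entering loop: for i in range(len(nums) - 1):
After iteration 1: i = 0, max_val = 14, window = 14
After iteration 2: i = 1, max_val = 14, window = 13
After iteration 3: i = 2, max_val = 16, window = 16
After iteration 4: i = 3, max_val = 16, window = 14
After iteration 5: i = 4, max_val = 16, window = 12
After iteration 6: i = 5, max_val = 16, window = 7
After iteration 7: i = 6, max_val = 16, window = 3
Loop ends.

Final answer: 16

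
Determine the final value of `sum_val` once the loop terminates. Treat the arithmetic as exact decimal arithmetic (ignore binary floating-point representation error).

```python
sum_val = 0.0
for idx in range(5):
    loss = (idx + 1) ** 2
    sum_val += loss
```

Let's trace through this code step by step.

Initialize: sum_val = 0.0
Entering loop: for idx in range(5):
After iteration 1: idx = 0, sum_val = 1.0, loss = 1
After iteration 2: idx = 1, sum_val = 5.0, loss = 4
After iteration 3: idx = 2, sum_val = 14.0, loss = 9
After iteration 4: idx = 3, sum_val = 30.0, loss = 16
After iteration 5: idx = 4, sum_val = 55.0, loss = 25
Loop ends.

Final answer: 55.0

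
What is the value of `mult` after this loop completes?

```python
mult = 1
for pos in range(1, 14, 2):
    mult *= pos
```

Let's trace through this code step by step.

Initialize: mult = 1
Entering loop: for pos in range(1, 14, 2):
After iteration 1: pos = 1, mult = 1
After iteration 2: pos = 3, mult = 3
After iteration 3: pos = 5, mult = 15
After iteration 4: pos = 7, mult = 105
After iteration 5: pos = 9, mult = 945
After iteration 6: pos = 11, mult = 10395
After iteration 7: pos = 13, mult = 135135
Loop ends.

Final answer: 135135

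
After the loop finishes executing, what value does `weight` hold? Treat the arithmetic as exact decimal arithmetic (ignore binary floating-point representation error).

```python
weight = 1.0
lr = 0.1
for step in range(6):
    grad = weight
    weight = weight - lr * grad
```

Let's trace through this code step by step.

Initialize: weight = 1.0
Initialize: lr = 0.1
Entering loop: for step in range(6):
After iteration 1: step = 0, weight = 0.9, grad = 1.0
After iteration 2: step = 1, weight = 0.81, grad = 0.9
After iteration 3: step = 2, weight = 0.729, grad = 0.81
After iteration 4: step = 3, weight = 0.6561, grad = 0.729
After iteration 5: step = 4, weight = 0.59049, grad = 0.6561
After iteration 6: step = 5, weight = 0.531441, grad = 0.59049
Loop ends.

Final answer: 0.531441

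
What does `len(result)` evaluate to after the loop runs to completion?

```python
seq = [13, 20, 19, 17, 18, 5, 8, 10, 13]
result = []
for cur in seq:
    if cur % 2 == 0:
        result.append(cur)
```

Let's trace through this code step by step.

Initialize: seq = [13, 20, 19, 17, 18, 5, 8, 10, 13]
Initialize: result = []
Entering loop: for cur in seq:
After iteration 1: cur = 13, result = []
After iteration 2: cur = 20, result = [20]
After iteration 3: cur = 19, result = [20]
After iteration 4: cur = 17, result = [20]
After iteration 5: cur = 18, result = [20, 18]
After iteration 6: cur = 5, result = [20, 18]
After iteration 7: cur = 8, result = [20, 18, 8]
After iteration 8: cur = 10, result = [20, 18, 8, 10]
After iteration 9: cur = 13, result = [20, 18, 8, 10]
Loop ends.
len(result) = 4

Final answer: 4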